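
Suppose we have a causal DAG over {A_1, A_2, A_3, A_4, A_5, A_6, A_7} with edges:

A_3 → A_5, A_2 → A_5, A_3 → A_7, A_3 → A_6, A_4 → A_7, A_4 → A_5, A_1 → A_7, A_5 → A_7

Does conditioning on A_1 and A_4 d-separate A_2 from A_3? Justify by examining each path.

Yes — A_2 and A_3 are d-separated given {A_1, A_4}.

There are 3 undirected paths between A_2 and A_3; checking each against the conditioning set {A_1, A_4}:
Path 1: A_2 → A_5 → A_7 ← A_3
  A_7 is a collider here and neither A_7 nor any of its descendants is conditioned on, so the collider stays closed — the path is blocked at A_7.
Path 2: A_2 → A_5 ← A_4 → A_7 ← A_3
  A_5 is a collider here and neither A_5 nor any of its descendants is conditioned on, so the collider stays closed — the path is blocked at A_5.
Path 3: A_2 → A_5 ← A_3
  A_5 is a collider here and neither A_5 nor any of its descendants is conditioned on, so the collider stays closed — the path is blocked at A_5.
All paths are blocked; A_2 ⊥ A_3 | {A_1, A_4} holds.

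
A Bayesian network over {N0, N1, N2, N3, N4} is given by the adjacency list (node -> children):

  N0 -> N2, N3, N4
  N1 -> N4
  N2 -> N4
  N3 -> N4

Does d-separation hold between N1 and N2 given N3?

There are 3 undirected paths between N1 and N2; checking each against the conditioning set {N3}:
  1. N1 → N4 ← N0 → N2 — N4:collider[blocks]; N0:fork[open] ⇒ blocked
  2. N1 → N4 ← N2 — N4:collider[blocks] ⇒ blocked
  3. N1 → N4 ← N3 ← N0 → N2 — N4:collider[blocks]; N3:chain[blocks]; N0:fork[open] ⇒ blocked
Every path is blocked, so N1 and N2 are d-separated given {N3}.

Yes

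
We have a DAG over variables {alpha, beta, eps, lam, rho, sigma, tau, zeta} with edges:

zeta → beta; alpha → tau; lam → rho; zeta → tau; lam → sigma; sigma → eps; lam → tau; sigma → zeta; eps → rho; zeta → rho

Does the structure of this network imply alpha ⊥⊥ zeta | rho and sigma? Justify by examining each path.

5 paths connect alpha and zeta; each must be blocked for d-separation to hold:
  1. alpha → tau ← lam → sigma → eps → rho ← zeta — tau:collider[blocks]; lam:fork[open]; sigma:chain[blocks]; eps:chain[open]; rho:collider[open] ⇒ blocked
  2. alpha → tau ← lam → sigma → zeta — tau:collider[blocks]; lam:fork[open]; sigma:chain[blocks] ⇒ blocked
  3. alpha → tau ← lam → rho ← eps ← sigma → zeta — tau:collider[blocks]; lam:fork[open]; rho:collider[open]; eps:chain[open]; sigma:fork[blocks] ⇒ blocked
  4. alpha → tau ← lam → rho ← zeta — tau:collider[blocks]; lam:fork[open]; rho:collider[open] ⇒ blocked
  5. alpha → tau ← zeta — tau:collider[blocks] ⇒ blocked
All paths are blocked; alpha ⊥ zeta | {rho, sigma} holds.

Yes — alpha and zeta are d-separated given {rho, sigma}.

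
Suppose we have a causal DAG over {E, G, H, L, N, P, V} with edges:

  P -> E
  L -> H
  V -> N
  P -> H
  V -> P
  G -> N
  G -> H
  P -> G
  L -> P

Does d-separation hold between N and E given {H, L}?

Enumerating the 4 paths from N to E and testing each for blocking by {H, L}:
  1. N ← V → P → E — V:fork[open]; P:chain[open] ⇒ active
  2. N ← G ← P → E — G:chain[open]; P:fork[open] ⇒ active
  3. N ← G → H ← P → E — G:fork[open]; H:collider[open]; P:fork[open] ⇒ active
  4. N ← G → H ← L → P → E — G:fork[open]; H:collider[open]; L:fork[blocks]; P:chain[open] ⇒ blocked
Because an active path exists, N and E are not d-separated.

No — N and E are not d-separated given {H, L}.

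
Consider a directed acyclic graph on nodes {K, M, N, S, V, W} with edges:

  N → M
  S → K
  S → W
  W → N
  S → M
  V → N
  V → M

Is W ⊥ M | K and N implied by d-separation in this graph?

No — W and M are not d-separated given {K, N}.

There are 3 undirected paths between W and M; checking each against the conditioning set {K, N}:
  1. W ← S → M — S:fork[open] ⇒ active
  2. W → N ← V → M — N:collider[open]; V:fork[open] ⇒ active
  3. W → N → M — N:chain[blocks] ⇒ blocked
Since the path W ← S → M is active, W and M are not d-separated given {K, N}.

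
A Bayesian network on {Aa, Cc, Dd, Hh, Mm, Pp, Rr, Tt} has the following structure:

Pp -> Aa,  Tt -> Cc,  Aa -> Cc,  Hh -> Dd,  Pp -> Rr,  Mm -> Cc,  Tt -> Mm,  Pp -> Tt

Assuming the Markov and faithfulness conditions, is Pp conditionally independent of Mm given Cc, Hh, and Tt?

Enumerating the 4 paths from Pp to Mm and testing each for blocking by {Cc, Hh, Tt}:
Path 1: Pp → Aa → Cc ← Tt → Mm
  Tt is a fork here and Tt is conditioned on, so the path is blocked at Tt.
Path 2: Pp → Aa → Cc ← Mm
  Aa is a chain and Aa is not conditioned on; Cc is a collider and Cc is conditioned on, which opens it — no node blocks this path, so it is active.
Path 3: Pp → Tt → Cc ← Mm
  Tt is a chain here and Tt is conditioned on, so the path is blocked at Tt.
Path 4: Pp → Tt → Mm
  Tt is a chain here and Tt is conditioned on, so the path is blocked at Tt.
At least one path is unblocked, so d-separation fails.

No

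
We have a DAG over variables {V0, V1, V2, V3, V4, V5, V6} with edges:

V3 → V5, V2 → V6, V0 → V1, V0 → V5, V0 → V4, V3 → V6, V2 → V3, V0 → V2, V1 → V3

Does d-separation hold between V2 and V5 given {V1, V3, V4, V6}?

We examine all 6 paths between V2 and V5:
Path 1: V2 → V6 ← V3 → V5
  V3 is a fork here and V3 is conditioned on, so the path is blocked at V3.
Path 2: V2 → V6 ← V3 ← V1 ← V0 → V5
  V3 is a chain here and V3 is conditioned on, so the path is blocked at V3.
Path 3: V2 ← V0 → V5
  V0 is a fork and V0 is not conditioned on — no node blocks this path, so it is active.
Path 4: V2 ← V0 → V1 → V3 → V5
  V1 is a chain here and V1 is conditioned on, so the path is blocked at V1.
Path 5: V2 → V3 → V5
  V3 is a chain here and V3 is conditioned on, so the path is blocked at V3.
Path 6: V2 → V3 ← V1 ← V0 → V5
  V1 is a chain here and V1 is conditioned on, so the path is blocked at V1.
At least one path is unblocked, so d-separation fails.

No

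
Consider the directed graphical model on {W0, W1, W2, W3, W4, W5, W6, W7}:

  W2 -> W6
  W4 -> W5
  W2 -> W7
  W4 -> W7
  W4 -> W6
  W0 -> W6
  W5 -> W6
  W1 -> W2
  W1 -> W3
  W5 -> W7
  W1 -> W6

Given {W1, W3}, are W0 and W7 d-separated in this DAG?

There are 6 undirected paths between W0 and W7; checking each against the conditioning set {W1, W3}:
Path 1: W0 → W6 ← W4 → W7
  W6 is a collider here and neither W6 nor any of its descendants is conditioned on, so the collider stays closed — the path is blocked at W6.
Path 2: W0 → W6 ← W4 → W5 → W7
  W6 is a collider here and neither W6 nor any of its descendants is conditioned on, so the collider stays closed — the path is blocked at W6.
Path 3: W0 → W6 ← W5 → W7
  W6 is a collider here and neither W6 nor any of its descendants is conditioned on, so the collider stays closed — the path is blocked at W6.
Path 4: W0 → W6 ← W5 ← W4 → W7
  W6 is a collider here and neither W6 nor any of its descendants is conditioned on, so the collider stays closed — the path is blocked at W6.
Path 5: W0 → W6 ← W2 → W7
  W6 is a collider here and neither W6 nor any of its descendants is conditioned on, so the collider stays closed — the path is blocked at W6.
Path 6: W0 → W6 ← W1 → W2 → W7
  W6 is a collider here and neither W6 nor any of its descendants is conditioned on, so the collider stays closed — the path is blocked at W6.
Every path is blocked, so W0 and W7 are d-separated given {W1, W3}.

Yes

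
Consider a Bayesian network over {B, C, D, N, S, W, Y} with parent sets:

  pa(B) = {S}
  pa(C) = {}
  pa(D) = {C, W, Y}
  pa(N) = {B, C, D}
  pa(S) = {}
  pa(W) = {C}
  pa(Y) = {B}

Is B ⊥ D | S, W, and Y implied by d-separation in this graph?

Enumerating the 4 paths from B to D and testing each for blocking by {S, W, Y}:
  1. B → Y → D — Y:chain[blocks] ⇒ blocked
  2. B → N ← D — N:collider[blocks] ⇒ blocked
  3. B → N ← C → W → D — N:collider[blocks]; C:fork[open]; W:chain[blocks] ⇒ blocked
  4. B → N ← C → D — N:collider[blocks]; C:fork[open] ⇒ blocked
All paths are blocked; B ⊥ D | {S, W, Y} holds.

Yes — B and D are d-separated given {S, W, Y}.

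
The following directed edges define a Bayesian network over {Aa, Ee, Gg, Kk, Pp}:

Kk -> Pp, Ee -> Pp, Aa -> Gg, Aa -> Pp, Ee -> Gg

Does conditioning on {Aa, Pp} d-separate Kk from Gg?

No — Kk and Gg are not d-separated given {Aa, Pp}.

2 paths connect Kk and Gg; each must be blocked for d-separation to hold:
Path 1: Kk → Pp ← Aa → Gg
  Aa is a fork here and Aa is conditioned on, so the path is blocked at Aa.
Path 2: Kk → Pp ← Ee → Gg
  Pp is a collider and Pp is conditioned on, which opens it; Ee is a fork and Ee is not conditioned on — no node blocks this path, so it is active.
At least one path is unblocked, so d-separation fails.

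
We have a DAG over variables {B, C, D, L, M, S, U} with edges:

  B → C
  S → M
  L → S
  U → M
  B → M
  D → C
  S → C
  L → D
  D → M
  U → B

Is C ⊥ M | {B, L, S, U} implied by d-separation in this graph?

No

Enumerating the 6 paths from C to M and testing each for blocking by {B, L, S, U}:
Path 1: C ← B → M
  B is a fork here and B is conditioned on, so the path is blocked at B.
Path 2: C ← B ← U → M
  B is a chain here and B is conditioned on, so the path is blocked at B.
Path 3: C ← D → M
  D is a fork and D is not conditioned on — no node blocks this path, so it is active.
Path 4: C ← D ← L → S → M
  L is a fork here and L is conditioned on, so the path is blocked at L.
Path 5: C ← S → M
  S is a fork here and S is conditioned on, so the path is blocked at S.
Path 6: C ← S ← L → D → M
  S is a chain here and S is conditioned on, so the path is blocked at S.
At least one path is unblocked, so d-separation fails.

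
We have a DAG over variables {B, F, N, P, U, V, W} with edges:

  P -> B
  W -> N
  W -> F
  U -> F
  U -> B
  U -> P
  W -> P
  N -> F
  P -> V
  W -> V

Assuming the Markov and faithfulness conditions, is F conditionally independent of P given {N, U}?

Enumerating the 6 paths from F to P and testing each for blocking by {N, U}:
  1. F ← U → P — U:fork[blocks] ⇒ blocked
  2. F ← U → B ← P — U:fork[blocks]; B:collider[blocks] ⇒ blocked
  3. F ← N ← W → P — N:chain[blocks]; W:fork[open] ⇒ blocked
  4. F ← N ← W → V ← P — N:chain[blocks]; W:fork[open]; V:collider[blocks] ⇒ blocked
  5. F ← W → P — W:fork[open] ⇒ active
  6. F ← W → V ← P — W:fork[open]; V:collider[blocks] ⇒ blocked
At least one path is unblocked, so d-separation fails.

No — F and P are not d-separated given {N, U}.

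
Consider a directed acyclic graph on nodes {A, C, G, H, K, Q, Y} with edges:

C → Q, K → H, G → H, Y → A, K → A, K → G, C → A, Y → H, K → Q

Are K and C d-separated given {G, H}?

There are 4 undirected paths between K and C; checking each against the conditioning set {G, H}:
  1. K → G → H ← Y → A ← C — G:chain[blocks]; H:collider[open]; Y:fork[open]; A:collider[blocks] ⇒ blocked
  2. K → H ← Y → A ← C — H:collider[open]; Y:fork[open]; A:collider[blocks] ⇒ blocked
  3. K → Q ← C — Q:collider[blocks] ⇒ blocked
  4. K → A ← C — A:collider[blocks] ⇒ blocked
Since every path is blocked, d-separation holds.

Yes — K and C are d-separated given {G, H}.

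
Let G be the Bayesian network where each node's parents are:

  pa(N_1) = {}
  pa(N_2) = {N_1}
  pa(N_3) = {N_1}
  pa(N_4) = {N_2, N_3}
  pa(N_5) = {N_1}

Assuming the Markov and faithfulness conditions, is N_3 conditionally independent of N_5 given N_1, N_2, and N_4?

Yes

We examine all 2 paths between N_3 and N_5:
  1. N_3 → N_4 ← N_2 ← N_1 → N_5 — N_4:collider[open]; N_2:chain[blocks]; N_1:fork[blocks] ⇒ blocked
  2. N_3 ← N_1 → N_5 — N_1:fork[blocks] ⇒ blocked
All paths are blocked; N_3 ⊥ N_5 | {N_1, N_2, N_4} holds.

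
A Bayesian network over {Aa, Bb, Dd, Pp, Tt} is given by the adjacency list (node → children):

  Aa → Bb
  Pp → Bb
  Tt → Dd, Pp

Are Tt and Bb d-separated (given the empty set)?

The only undirected path from Tt to Bb is:
Path 1: Tt → Pp → Bb
  Pp is a chain and Pp is not conditioned on — no node blocks this path, so it is active.
At least one path is unblocked, so d-separation fails.

No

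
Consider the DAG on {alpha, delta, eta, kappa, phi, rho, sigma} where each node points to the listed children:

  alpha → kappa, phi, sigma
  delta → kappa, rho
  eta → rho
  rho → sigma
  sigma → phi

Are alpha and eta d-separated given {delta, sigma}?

We examine all 3 paths between alpha and eta:
Path 1: alpha → sigma ← rho ← eta
  sigma is a collider and sigma is conditioned on, which opens it; rho is a chain and rho is not conditioned on — no node blocks this path, so it is active.
Path 2: alpha → kappa ← delta → rho ← eta
  kappa is a collider here and neither kappa nor any of its descendants is conditioned on, so the collider stays closed — the path is blocked at kappa.
Path 3: alpha → phi ← sigma ← rho ← eta
  phi is a collider here and neither phi nor any of its descendants is conditioned on, so the collider stays closed — the path is blocked at phi.
Since the path alpha → sigma ← rho ← eta is active, alpha and eta are not d-separated given {delta, sigma}.

No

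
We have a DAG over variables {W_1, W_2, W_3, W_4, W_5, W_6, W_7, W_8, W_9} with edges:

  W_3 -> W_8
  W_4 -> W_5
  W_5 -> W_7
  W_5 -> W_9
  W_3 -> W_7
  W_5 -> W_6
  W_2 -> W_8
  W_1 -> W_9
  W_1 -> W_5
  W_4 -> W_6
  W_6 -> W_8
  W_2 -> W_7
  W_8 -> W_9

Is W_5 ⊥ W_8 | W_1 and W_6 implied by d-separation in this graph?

6 paths connect W_5 and W_8; each must be blocked for d-separation to hold:
  1. W_5 → W_6 → W_8 — W_6:chain[blocks] ⇒ blocked
  2. W_5 ← W_1 → W_9 ← W_8 — W_1:fork[blocks]; W_9:collider[blocks] ⇒ blocked
  3. W_5 ← W_4 → W_6 → W_8 — W_4:fork[open]; W_6:chain[blocks] ⇒ blocked
  4. W_5 → W_9 ← W_8 — W_9:collider[blocks] ⇒ blocked
  5. W_5 → W_7 ← W_2 → W_8 — W_7:collider[blocks]; W_2:fork[open] ⇒ blocked
  6. W_5 → W_7 ← W_3 → W_8 — W_7:collider[blocks]; W_3:fork[open] ⇒ blocked
Since every path is blocked, d-separation holds.

Yes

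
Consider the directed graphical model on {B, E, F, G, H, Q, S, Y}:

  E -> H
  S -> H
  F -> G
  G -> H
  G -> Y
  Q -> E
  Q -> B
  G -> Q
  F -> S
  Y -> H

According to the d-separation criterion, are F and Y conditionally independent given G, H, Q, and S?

6 paths connect F and Y; each must be blocked for d-separation to hold:
  1. F → G → H ← Y — G:chain[blocks]; H:collider[open] ⇒ blocked
  2. F → G → Y — G:chain[blocks] ⇒ blocked
  3. F → G → Q → E → H ← Y — G:chain[blocks]; Q:chain[blocks]; E:chain[open]; H:collider[open] ⇒ blocked
  4. F → S → H ← G → Y — S:chain[blocks]; H:collider[open]; G:fork[blocks] ⇒ blocked
  5. F → S → H ← E ← Q ← G → Y — S:chain[blocks]; H:collider[open]; E:chain[open]; Q:chain[blocks]; G:fork[blocks] ⇒ blocked
  6. F → S → H ← Y — S:chain[blocks]; H:collider[open] ⇒ blocked
Every path is blocked, so F and Y are d-separated given {G, H, Q, S}.

Yes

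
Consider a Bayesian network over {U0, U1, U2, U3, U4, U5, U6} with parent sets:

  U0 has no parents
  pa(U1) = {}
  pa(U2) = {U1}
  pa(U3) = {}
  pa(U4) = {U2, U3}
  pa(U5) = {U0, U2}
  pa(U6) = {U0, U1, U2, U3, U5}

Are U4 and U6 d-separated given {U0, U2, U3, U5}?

Yes — U4 and U6 are d-separated given {U0, U2, U3, U5}.

Enumerating the 5 paths from U4 to U6 and testing each for blocking by {U0, U2, U3, U5}:
  1. U4 ← U2 ← U1 → U6 — U2:chain[blocks]; U1:fork[open] ⇒ blocked
  2. U4 ← U2 → U6 — U2:fork[blocks] ⇒ blocked
  3. U4 ← U2 → U5 → U6 — U2:fork[blocks]; U5:chain[blocks] ⇒ blocked
  4. U4 ← U2 → U5 ← U0 → U6 — U2:fork[blocks]; U5:collider[open]; U0:fork[blocks] ⇒ blocked
  5. U4 ← U3 → U6 — U3:fork[blocks] ⇒ blocked
Every path is blocked, so U4 and U6 are d-separated given {U0, U2, U3, U5}.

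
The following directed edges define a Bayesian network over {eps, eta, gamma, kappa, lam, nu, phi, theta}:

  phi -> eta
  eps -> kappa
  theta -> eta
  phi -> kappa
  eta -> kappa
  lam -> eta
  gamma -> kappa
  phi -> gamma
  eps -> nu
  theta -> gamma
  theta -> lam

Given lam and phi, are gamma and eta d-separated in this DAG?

No

We examine all 6 paths between gamma and eta:
Path 1: gamma → kappa ← eta
  kappa is a collider here and neither kappa nor any of its descendants is conditioned on, so the collider stays closed — the path is blocked at kappa.
Path 2: gamma → kappa ← phi → eta
  kappa is a collider here and neither kappa nor any of its descendants is conditioned on, so the collider stays closed — the path is blocked at kappa.
Path 3: gamma ← phi → eta
  phi is a fork here and phi is conditioned on, so the path is blocked at phi.
Path 4: gamma ← phi → kappa ← eta
  phi is a fork here and phi is conditioned on, so the path is blocked at phi.
Path 5: gamma ← theta → eta
  theta is a fork and theta is not conditioned on — no node blocks this path, so it is active.
Path 6: gamma ← theta → lam → eta
  lam is a chain here and lam is conditioned on, so the path is blocked at lam.
Because an active path exists, gamma and eta are not d-separated.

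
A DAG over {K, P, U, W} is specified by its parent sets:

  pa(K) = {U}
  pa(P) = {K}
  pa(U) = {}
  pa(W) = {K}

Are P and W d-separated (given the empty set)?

No

Only one path connects P and W:
  1. P ← K → W — K:fork[open] ⇒ active
At least one path is unblocked, so d-separation fails.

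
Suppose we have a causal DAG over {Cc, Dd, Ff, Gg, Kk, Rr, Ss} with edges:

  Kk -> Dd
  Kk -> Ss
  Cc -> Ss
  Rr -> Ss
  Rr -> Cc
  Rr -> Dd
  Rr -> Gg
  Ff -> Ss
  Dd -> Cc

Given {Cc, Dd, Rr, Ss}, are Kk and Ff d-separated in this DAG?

No — Kk and Ff are not d-separated given {Cc, Dd, Rr, Ss}.

5 paths connect Kk and Ff; each must be blocked for d-separation to hold:
  1. Kk → Dd ← Rr → Ss ← Ff — Dd:collider[open]; Rr:fork[blocks]; Ss:collider[open] ⇒ blocked
  2. Kk → Dd ← Rr → Cc → Ss ← Ff — Dd:collider[open]; Rr:fork[blocks]; Cc:chain[blocks]; Ss:collider[open] ⇒ blocked
  3. Kk → Dd → Cc ← Rr → Ss ← Ff — Dd:chain[blocks]; Cc:collider[open]; Rr:fork[blocks]; Ss:collider[open] ⇒ blocked
  4. Kk → Dd → Cc → Ss ← Ff — Dd:chain[blocks]; Cc:chain[blocks]; Ss:collider[open] ⇒ blocked
  5. Kk → Ss ← Ff — Ss:collider[open] ⇒ active
Since the path Kk → Ss ← Ff is active, Kk and Ff are not d-separated given {Cc, Dd, Rr, Ss}.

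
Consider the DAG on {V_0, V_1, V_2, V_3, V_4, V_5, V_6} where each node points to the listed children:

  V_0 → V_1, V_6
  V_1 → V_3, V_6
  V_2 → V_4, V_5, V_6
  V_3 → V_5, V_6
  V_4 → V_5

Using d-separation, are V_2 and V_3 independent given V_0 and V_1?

Enumerating the 5 paths from V_2 to V_3 and testing each for blocking by {V_0, V_1}:
Path 1: V_2 → V_5 ← V_3
  V_5 is a collider here and neither V_5 nor any of its descendants is conditioned on, so the collider stays closed — the path is blocked at V_5.
Path 2: V_2 → V_6 ← V_1 → V_3
  V_6 is a collider here and neither V_6 nor any of its descendants is conditioned on, so the collider stays closed — the path is blocked at V_6.
Path 3: V_2 → V_6 ← V_0 → V_1 → V_3
  V_6 is a collider here and neither V_6 nor any of its descendants is conditioned on, so the collider stays closed — the path is blocked at V_6.
Path 4: V_2 → V_6 ← V_3
  V_6 is a collider here and neither V_6 nor any of its descendants is conditioned on, so the collider stays closed — the path is blocked at V_6.
Path 5: V_2 → V_4 → V_5 ← V_3
  V_5 is a collider here and neither V_5 nor any of its descendants is conditioned on, so the collider stays closed — the path is blocked at V_5.
Every path is blocked, so V_2 and V_3 are d-separated given {V_0, V_1}.

Yes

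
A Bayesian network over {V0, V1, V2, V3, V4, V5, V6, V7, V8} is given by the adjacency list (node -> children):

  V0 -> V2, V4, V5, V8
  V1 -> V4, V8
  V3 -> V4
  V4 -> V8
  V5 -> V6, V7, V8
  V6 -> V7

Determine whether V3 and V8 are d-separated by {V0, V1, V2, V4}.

4 paths connect V3 and V8; each must be blocked for d-separation to hold:
Path 1: V3 → V4 ← V0 → V5 → V8
  V0 is a fork here and V0 is conditioned on, so the path is blocked at V0.
Path 2: V3 → V4 ← V0 → V8
  V0 is a fork here and V0 is conditioned on, so the path is blocked at V0.
Path 3: V3 → V4 → V8
  V4 is a chain here and V4 is conditioned on, so the path is blocked at V4.
Path 4: V3 → V4 ← V1 → V8
  V1 is a fork here and V1 is conditioned on, so the path is blocked at V1.
All paths are blocked; V3 ⊥ V8 | {V0, V1, V2, V4} holds.

Yes — V3 and V8 are d-separated given {V0, V1, V2, V4}.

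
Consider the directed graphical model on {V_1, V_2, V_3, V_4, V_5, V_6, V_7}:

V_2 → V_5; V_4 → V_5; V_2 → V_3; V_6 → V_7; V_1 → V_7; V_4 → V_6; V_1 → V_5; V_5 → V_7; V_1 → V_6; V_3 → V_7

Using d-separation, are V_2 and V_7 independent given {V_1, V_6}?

There are 6 undirected paths between V_2 and V_7; checking each against the conditioning set {V_1, V_6}:
Path 1: V_2 → V_5 ← V_1 → V_6 → V_7
  V_5 is a collider here and neither V_5 nor any of its descendants is conditioned on, so the collider stays closed — the path is blocked at V_5.
Path 2: V_2 → V_5 ← V_1 → V_7
  V_5 is a collider here and neither V_5 nor any of its descendants is conditioned on, so the collider stays closed — the path is blocked at V_5.
Path 3: V_2 → V_5 → V_7
  V_5 is a chain and V_5 is not conditioned on — no node blocks this path, so it is active.
Path 4: V_2 → V_5 ← V_4 → V_6 ← V_1 → V_7
  V_5 is a collider here and neither V_5 nor any of its descendants is conditioned on, so the collider stays closed — the path is blocked at V_5.
Path 5: V_2 → V_5 ← V_4 → V_6 → V_7
  V_5 is a collider here and neither V_5 nor any of its descendants is conditioned on, so the collider stays closed — the path is blocked at V_5.
Path 6: V_2 → V_3 → V_7
  V_3 is a chain and V_3 is not conditioned on — no node blocks this path, so it is active.
Because an active path exists, V_2 and V_7 are not d-separated.

No — V_2 and V_7 are not d-separated given {V_1, V_6}.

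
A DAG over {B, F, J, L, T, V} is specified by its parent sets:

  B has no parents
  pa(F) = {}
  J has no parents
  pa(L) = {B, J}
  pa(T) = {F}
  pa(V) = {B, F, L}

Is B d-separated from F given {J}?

Yes

There are 2 undirected paths between B and F; checking each against the conditioning set {J}:
Path 1: B → V ← F
  V is a collider here and neither V nor any of its descendants is conditioned on, so the collider stays closed — the path is blocked at V.
Path 2: B → L → V ← F
  V is a collider here and neither V nor any of its descendants is conditioned on, so the collider stays closed — the path is blocked at V.
All paths are blocked; B ⊥ F | {J} holds.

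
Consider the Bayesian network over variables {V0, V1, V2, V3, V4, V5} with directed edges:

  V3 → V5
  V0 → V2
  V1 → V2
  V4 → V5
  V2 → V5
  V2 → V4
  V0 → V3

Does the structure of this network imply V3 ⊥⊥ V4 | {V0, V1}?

We examine all 4 paths between V3 and V4:
  1. V3 ← V0 → V2 → V4 — V0:fork[blocks]; V2:chain[open] ⇒ blocked
  2. V3 ← V0 → V2 → V5 ← V4 — V0:fork[blocks]; V2:chain[open]; V5:collider[blocks] ⇒ blocked
  3. V3 → V5 ← V2 → V4 — V5:collider[blocks]; V2:fork[open] ⇒ blocked
  4. V3 → V5 ← V4 — V5:collider[blocks] ⇒ blocked
Since every path is blocked, d-separation holds.

Yes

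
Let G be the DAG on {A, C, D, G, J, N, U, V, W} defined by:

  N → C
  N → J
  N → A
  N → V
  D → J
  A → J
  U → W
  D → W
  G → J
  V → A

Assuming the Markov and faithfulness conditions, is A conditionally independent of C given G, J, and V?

No

There are 3 undirected paths between A and C; checking each against the conditioning set {G, J, V}:
  1. A ← V ← N → C — V:chain[blocks]; N:fork[open] ⇒ blocked
  2. A ← N → C — N:fork[open] ⇒ active
  3. A → J ← N → C — J:collider[open]; N:fork[open] ⇒ active
Because an active path exists, A and C are not d-separated.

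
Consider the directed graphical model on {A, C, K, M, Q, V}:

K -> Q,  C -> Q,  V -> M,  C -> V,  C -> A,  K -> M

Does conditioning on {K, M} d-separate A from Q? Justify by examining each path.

We examine all 2 paths between A and Q:
Path 1: A ← C → V → M ← K → Q
  K is a fork here and K is conditioned on, so the path is blocked at K.
Path 2: A ← C → Q
  C is a fork and C is not conditioned on — no node blocks this path, so it is active.
Because an active path exists, A and Q are not d-separated.

No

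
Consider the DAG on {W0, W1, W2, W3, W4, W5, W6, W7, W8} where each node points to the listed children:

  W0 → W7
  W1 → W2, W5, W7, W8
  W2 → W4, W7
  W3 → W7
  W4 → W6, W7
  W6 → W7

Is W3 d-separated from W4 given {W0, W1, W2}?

Enumerating the 4 paths from W3 to W4 and testing each for blocking by {W0, W1, W2}:
  1. W3 → W7 ← W1 → W2 → W4 — W7:collider[blocks]; W1:fork[blocks]; W2:chain[blocks] ⇒ blocked
  2. W3 → W7 ← W4 — W7:collider[blocks] ⇒ blocked
  3. W3 → W7 ← W6 ← W4 — W7:collider[blocks]; W6:chain[open] ⇒ blocked
  4. W3 → W7 ← W2 → W4 — W7:collider[blocks]; W2:fork[blocks] ⇒ blocked
Since every path is blocked, d-separation holds.

Yes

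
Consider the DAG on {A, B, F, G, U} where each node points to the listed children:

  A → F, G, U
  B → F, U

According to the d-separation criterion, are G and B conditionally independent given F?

No — G and B are not d-separated given {F}.

Enumerating the 2 paths from G to B and testing each for blocking by {F}:
Path 1: G ← A → U ← B
  U is a collider here and neither U nor any of its descendants is conditioned on, so the collider stays closed — the path is blocked at U.
Path 2: G ← A → F ← B
  A is a fork and A is not conditioned on; F is a collider and F is conditioned on, which opens it — no node blocks this path, so it is active.
At least one path is unblocked, so d-separation fails.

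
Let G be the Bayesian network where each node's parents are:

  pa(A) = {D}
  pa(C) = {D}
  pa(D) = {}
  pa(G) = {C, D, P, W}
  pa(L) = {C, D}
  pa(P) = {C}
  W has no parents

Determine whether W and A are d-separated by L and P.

5 paths connect W and A; each must be blocked for d-separation to hold:
Path 1: W → G ← D → A
  G is a collider here and neither G nor any of its descendants is conditioned on, so the collider stays closed — the path is blocked at G.
Path 2: W → G ← P ← C ← D → A
  G is a collider here and neither G nor any of its descendants is conditioned on, so the collider stays closed — the path is blocked at G.
Path 3: W → G ← P ← C → L ← D → A
  G is a collider here and neither G nor any of its descendants is conditioned on, so the collider stays closed — the path is blocked at G.
Path 4: W → G ← C ← D → A
  G is a collider here and neither G nor any of its descendants is conditioned on, so the collider stays closed — the path is blocked at G.
Path 5: W → G ← C → L ← D → A
  G is a collider here and neither G nor any of its descendants is conditioned on, so the collider stays closed — the path is blocked at G.
Since every path is blocked, d-separation holds.

Yes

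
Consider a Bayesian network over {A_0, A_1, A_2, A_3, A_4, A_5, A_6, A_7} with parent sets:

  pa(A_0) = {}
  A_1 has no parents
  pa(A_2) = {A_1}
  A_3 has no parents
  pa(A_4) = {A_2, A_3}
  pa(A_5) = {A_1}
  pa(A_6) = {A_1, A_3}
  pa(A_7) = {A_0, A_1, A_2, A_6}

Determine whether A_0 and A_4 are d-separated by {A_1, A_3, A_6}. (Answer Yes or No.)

There are 6 undirected paths between A_0 and A_4; checking each against the conditioning set {A_1, A_3, A_6}:
Path 1: A_0 → A_7 ← A_1 → A_2 → A_4
  A_7 is a collider here and neither A_7 nor any of its descendants is conditioned on, so the collider stays closed — the path is blocked at A_7.
Path 2: A_0 → A_7 ← A_1 → A_6 ← A_3 → A_4
  A_7 is a collider here and neither A_7 nor any of its descendants is conditioned on, so the collider stays closed — the path is blocked at A_7.
Path 3: A_0 → A_7 ← A_2 ← A_1 → A_6 ← A_3 → A_4
  A_7 is a collider here and neither A_7 nor any of its descendants is conditioned on, so the collider stays closed — the path is blocked at A_7.
Path 4: A_0 → A_7 ← A_2 → A_4
  A_7 is a collider here and neither A_7 nor any of its descendants is conditioned on, so the collider stays closed — the path is blocked at A_7.
Path 5: A_0 → A_7 ← A_6 ← A_1 → A_2 → A_4
  A_7 is a collider here and neither A_7 nor any of its descendants is conditioned on, so the collider stays closed — the path is blocked at A_7.
Path 6: A_0 → A_7 ← A_6 ← A_3 → A_4
  A_7 is a collider here and neither A_7 nor any of its descendants is conditioned on, so the collider stays closed — the path is blocked at A_7.
Since every path is blocked, d-separation holds.

Yes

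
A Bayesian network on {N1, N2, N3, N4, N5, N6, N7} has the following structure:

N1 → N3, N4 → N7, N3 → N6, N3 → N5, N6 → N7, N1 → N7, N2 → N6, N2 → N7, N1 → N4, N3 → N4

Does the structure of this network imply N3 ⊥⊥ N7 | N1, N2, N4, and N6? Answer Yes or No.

There are 6 undirected paths between N3 and N7; checking each against the conditioning set {N1, N2, N4, N6}:
  1. N3 → N4 → N7 — N4:chain[blocks] ⇒ blocked
  2. N3 → N4 ← N1 → N7 — N4:collider[open]; N1:fork[blocks] ⇒ blocked
  3. N3 → N6 ← N2 → N7 — N6:collider[open]; N2:fork[blocks] ⇒ blocked
  4. N3 → N6 → N7 — N6:chain[blocks] ⇒ blocked
  5. N3 ← N1 → N4 → N7 — N1:fork[blocks]; N4:chain[blocks] ⇒ blocked
  6. N3 ← N1 → N7 — N1:fork[blocks] ⇒ blocked
All paths are blocked; N3 ⊥ N7 | {N1, N2, N4, N6} holds.

Yes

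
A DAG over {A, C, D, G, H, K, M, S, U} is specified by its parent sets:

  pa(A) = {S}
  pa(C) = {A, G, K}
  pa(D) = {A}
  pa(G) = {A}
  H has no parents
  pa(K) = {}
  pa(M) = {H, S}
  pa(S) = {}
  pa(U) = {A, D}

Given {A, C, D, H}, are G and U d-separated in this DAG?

Yes

We examine all 4 paths between G and U:
  1. G ← A → U — A:fork[blocks] ⇒ blocked
  2. G ← A → D → U — A:fork[blocks]; D:chain[blocks] ⇒ blocked
  3. G → C ← A → U — C:collider[open]; A:fork[blocks] ⇒ blocked
  4. G → C ← A → D → U — C:collider[open]; A:fork[blocks]; D:chain[blocks] ⇒ blocked
Since every path is blocked, d-separation holds.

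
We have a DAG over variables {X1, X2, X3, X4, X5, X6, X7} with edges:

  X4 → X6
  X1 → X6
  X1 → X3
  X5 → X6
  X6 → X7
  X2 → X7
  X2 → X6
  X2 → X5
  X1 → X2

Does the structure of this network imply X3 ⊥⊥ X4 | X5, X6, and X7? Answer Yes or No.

No

We examine all 4 paths between X3 and X4:
  1. X3 ← X1 → X2 → X5 → X6 ← X4 — X1:fork[open]; X2:chain[open]; X5:chain[blocks]; X6:collider[open] ⇒ blocked
  2. X3 ← X1 → X2 → X7 ← X6 ← X4 — X1:fork[open]; X2:chain[open]; X7:collider[open]; X6:chain[blocks] ⇒ blocked
  3. X3 ← X1 → X2 → X6 ← X4 — X1:fork[open]; X2:chain[open]; X6:collider[open] ⇒ active
  4. X3 ← X1 → X6 ← X4 — X1:fork[open]; X6:collider[open] ⇒ active
Because an active path exists, X3 and X4 are not d-separated.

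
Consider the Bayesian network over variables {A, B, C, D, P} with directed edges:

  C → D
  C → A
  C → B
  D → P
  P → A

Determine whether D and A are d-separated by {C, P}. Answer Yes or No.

We examine all 2 paths between D and A:
  1. D ← C → A — C:fork[blocks] ⇒ blocked
  2. D → P → A — P:chain[blocks] ⇒ blocked
Since every path is blocked, d-separation holds.

Yes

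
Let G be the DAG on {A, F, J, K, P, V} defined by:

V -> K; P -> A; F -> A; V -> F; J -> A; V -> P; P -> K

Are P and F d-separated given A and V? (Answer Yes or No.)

No

3 paths connect P and F; each must be blocked for d-separation to hold:
Path 1: P → A ← F
  A is a collider and A is conditioned on, which opens it — no node blocks this path, so it is active.
Path 2: P → K ← V → F
  K is a collider here and neither K nor any of its descendants is conditioned on, so the collider stays closed — the path is blocked at K.
Path 3: P ← V → F
  V is a fork here and V is conditioned on, so the path is blocked at V.
Since the path P → A ← F is active, P and F are not d-separated given {A, V}.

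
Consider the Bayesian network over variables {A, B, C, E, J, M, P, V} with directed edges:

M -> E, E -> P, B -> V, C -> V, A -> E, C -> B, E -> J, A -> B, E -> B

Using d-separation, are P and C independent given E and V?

We examine all 4 paths between P and C:
Path 1: P ← E → B → V ← C
  E is a fork here and E is conditioned on, so the path is blocked at E.
Path 2: P ← E → B ← C
  E is a fork here and E is conditioned on, so the path is blocked at E.
Path 3: P ← E ← A → B → V ← C
  E is a chain here and E is conditioned on, so the path is blocked at E.
Path 4: P ← E ← A → B ← C
  E is a chain here and E is conditioned on, so the path is blocked at E.
Since every path is blocked, d-separation holds.

Yes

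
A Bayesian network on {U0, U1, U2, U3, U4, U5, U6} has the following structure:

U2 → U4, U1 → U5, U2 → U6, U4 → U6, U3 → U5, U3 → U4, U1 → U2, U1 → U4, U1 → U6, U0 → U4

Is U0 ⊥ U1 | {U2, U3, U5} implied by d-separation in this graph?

Yes

We examine all 6 paths between U0 and U1:
  1. U0 → U4 ← U3 → U5 ← U1 — U4:collider[blocks]; U3:fork[blocks]; U5:collider[open] ⇒ blocked
  2. U0 → U4 ← U2 ← U1 — U4:collider[blocks]; U2:chain[blocks] ⇒ blocked
  3. U0 → U4 ← U2 → U6 ← U1 — U4:collider[blocks]; U2:fork[blocks]; U6:collider[blocks] ⇒ blocked
  4. U0 → U4 ← U1 — U4:collider[blocks] ⇒ blocked
  5. U0 → U4 → U6 ← U2 ← U1 — U4:chain[open]; U6:collider[blocks]; U2:chain[blocks] ⇒ blocked
  6. U0 → U4 → U6 ← U1 — U4:chain[open]; U6:collider[blocks] ⇒ blocked
All paths are blocked; U0 ⊥ U1 | {U2, U3, U5} holds.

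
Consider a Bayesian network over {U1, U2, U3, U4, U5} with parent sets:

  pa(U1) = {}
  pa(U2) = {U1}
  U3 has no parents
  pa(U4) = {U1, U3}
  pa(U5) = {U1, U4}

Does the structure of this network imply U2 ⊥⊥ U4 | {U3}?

There are 2 undirected paths between U2 and U4; checking each against the conditioning set {U3}:
Path 1: U2 ← U1 → U4
  U1 is a fork and U1 is not conditioned on — no node blocks this path, so it is active.
Path 2: U2 ← U1 → U5 ← U4
  U5 is a collider here and neither U5 nor any of its descendants is conditioned on, so the collider stays closed — the path is blocked at U5.
At least one path is unblocked, so d-separation fails.

No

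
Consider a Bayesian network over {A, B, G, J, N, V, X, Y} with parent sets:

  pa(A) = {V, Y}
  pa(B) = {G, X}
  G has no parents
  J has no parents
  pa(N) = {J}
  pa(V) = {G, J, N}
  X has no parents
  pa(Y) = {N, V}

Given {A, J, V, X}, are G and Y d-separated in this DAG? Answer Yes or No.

No — G and Y are not d-separated given {A, J, V, X}.

There are 4 undirected paths between G and Y; checking each against the conditioning set {A, J, V, X}:
Path 1: G → V → A ← Y
  V is a chain here and V is conditioned on, so the path is blocked at V.
Path 2: G → V → Y
  V is a chain here and V is conditioned on, so the path is blocked at V.
Path 3: G → V ← J → N → Y
  J is a fork here and J is conditioned on, so the path is blocked at J.
Path 4: G → V ← N → Y
  V is a collider and V is conditioned on, which opens it; N is a fork and N is not conditioned on — no node blocks this path, so it is active.
Because an active path exists, G and Y are not d-separated.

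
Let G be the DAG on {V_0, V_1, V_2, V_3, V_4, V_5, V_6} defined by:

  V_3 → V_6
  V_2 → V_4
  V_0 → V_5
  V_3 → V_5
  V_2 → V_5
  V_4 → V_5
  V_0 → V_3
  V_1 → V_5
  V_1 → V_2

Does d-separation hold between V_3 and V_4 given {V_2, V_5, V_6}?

6 paths connect V_3 and V_4; each must be blocked for d-separation to hold:
  1. V_3 → V_5 ← V_4 — V_5:collider[open] ⇒ active
  2. V_3 → V_5 ← V_1 → V_2 → V_4 — V_5:collider[open]; V_1:fork[open]; V_2:chain[blocks] ⇒ blocked
  3. V_3 → V_5 ← V_2 → V_4 — V_5:collider[open]; V_2:fork[blocks] ⇒ blocked
  4. V_3 ← V_0 → V_5 ← V_4 — V_0:fork[open]; V_5:collider[open] ⇒ active
  5. V_3 ← V_0 → V_5 ← V_1 → V_2 → V_4 — V_0:fork[open]; V_5:collider[open]; V_1:fork[open]; V_2:chain[blocks] ⇒ blocked
  6. V_3 ← V_0 → V_5 ← V_2 → V_4 — V_0:fork[open]; V_5:collider[open]; V_2:fork[blocks] ⇒ blocked
Because an active path exists, V_3 and V_4 are not d-separated.

No — V_3 and V_4 are not d-separated given {V_2, V_5, V_6}.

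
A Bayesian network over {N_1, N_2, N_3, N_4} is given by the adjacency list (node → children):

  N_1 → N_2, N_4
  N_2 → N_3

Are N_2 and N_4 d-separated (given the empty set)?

No — N_2 and N_4 are not d-separated given ∅.

The only undirected path from N_2 to N_4 is:
Path 1: N_2 ← N_1 → N_4
  N_1 is a fork and N_1 is not conditioned on — no node blocks this path, so it is active.
Because an active path exists, N_2 and N_4 are not d-separated.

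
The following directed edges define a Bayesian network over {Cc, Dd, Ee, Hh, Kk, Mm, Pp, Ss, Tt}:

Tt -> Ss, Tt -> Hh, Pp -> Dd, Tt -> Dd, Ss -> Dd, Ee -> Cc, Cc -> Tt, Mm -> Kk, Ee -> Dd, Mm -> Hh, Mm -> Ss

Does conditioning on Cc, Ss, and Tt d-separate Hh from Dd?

We examine all 6 paths between Hh and Dd:
Path 1: Hh ← Tt ← Cc ← Ee → Dd
  Tt is a chain here and Tt is conditioned on, so the path is blocked at Tt.
Path 2: Hh ← Tt → Ss → Dd
  Tt is a fork here and Tt is conditioned on, so the path is blocked at Tt.
Path 3: Hh ← Tt → Dd
  Tt is a fork here and Tt is conditioned on, so the path is blocked at Tt.
Path 4: Hh ← Mm → Ss ← Tt ← Cc ← Ee → Dd
  Tt is a chain here and Tt is conditioned on, so the path is blocked at Tt.
Path 5: Hh ← Mm → Ss ← Tt → Dd
  Tt is a fork here and Tt is conditioned on, so the path is blocked at Tt.
Path 6: Hh ← Mm → Ss → Dd
  Ss is a chain here and Ss is conditioned on, so the path is blocked at Ss.
All paths are blocked; Hh ⊥ Dd | {Cc, Ss, Tt} holds.

Yes — Hh and Dd are d-separated given {Cc, Ss, Tt}.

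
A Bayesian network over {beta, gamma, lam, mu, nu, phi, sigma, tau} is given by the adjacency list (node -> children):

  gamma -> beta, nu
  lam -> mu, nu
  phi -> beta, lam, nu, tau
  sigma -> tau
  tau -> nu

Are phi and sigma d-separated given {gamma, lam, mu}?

We examine all 4 paths between phi and sigma:
  1. phi → beta ← gamma → nu ← tau ← sigma — beta:collider[blocks]; gamma:fork[blocks]; nu:collider[blocks]; tau:chain[open] ⇒ blocked
  2. phi → tau ← sigma — tau:collider[blocks] ⇒ blocked
  3. phi → nu ← tau ← sigma — nu:collider[blocks]; tau:chain[open] ⇒ blocked
  4. phi → lam → nu ← tau ← sigma — lam:chain[blocks]; nu:collider[blocks]; tau:chain[open] ⇒ blocked
Every path is blocked, so phi and sigma are d-separated given {gamma, lam, mu}.

Yes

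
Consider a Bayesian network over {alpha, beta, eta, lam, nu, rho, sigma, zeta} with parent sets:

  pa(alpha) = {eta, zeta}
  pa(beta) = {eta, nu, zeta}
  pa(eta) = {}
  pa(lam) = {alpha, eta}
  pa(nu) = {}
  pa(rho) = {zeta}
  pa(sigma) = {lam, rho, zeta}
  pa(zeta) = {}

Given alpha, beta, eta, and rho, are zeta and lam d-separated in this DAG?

Enumerating the 6 paths from zeta to lam and testing each for blocking by {alpha, beta, eta, rho}:
Path 1: zeta → beta ← eta → lam
  eta is a fork here and eta is conditioned on, so the path is blocked at eta.
Path 2: zeta → beta ← eta → alpha → lam
  eta is a fork here and eta is conditioned on, so the path is blocked at eta.
Path 3: zeta → rho → sigma ← lam
  rho is a chain here and rho is conditioned on, so the path is blocked at rho.
Path 4: zeta → sigma ← lam
  sigma is a collider here and neither sigma nor any of its descendants is conditioned on, so the collider stays closed — the path is blocked at sigma.
Path 5: zeta → alpha → lam
  alpha is a chain here and alpha is conditioned on, so the path is blocked at alpha.
Path 6: zeta → alpha ← eta → lam
  eta is a fork here and eta is conditioned on, so the path is blocked at eta.
Every path is blocked, so zeta and lam are d-separated given {alpha, beta, eta, rho}.

Yes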